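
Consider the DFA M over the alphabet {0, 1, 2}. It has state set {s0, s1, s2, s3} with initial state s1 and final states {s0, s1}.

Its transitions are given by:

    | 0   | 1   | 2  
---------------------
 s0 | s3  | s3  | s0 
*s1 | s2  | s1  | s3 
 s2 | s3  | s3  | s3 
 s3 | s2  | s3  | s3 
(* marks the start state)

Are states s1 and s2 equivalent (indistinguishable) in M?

No

First remove the unreachable states {s0}; 3 states remain.
Initial partition by acceptance: {s1} | {s2,s3}.
No further refinement is possible. Final partition (2 blocks): {s1} | {s2,s3}.
s1 and s2 end up in different blocks, so they are distinguishable. For instance, the string 'ε' is accepted from only s1.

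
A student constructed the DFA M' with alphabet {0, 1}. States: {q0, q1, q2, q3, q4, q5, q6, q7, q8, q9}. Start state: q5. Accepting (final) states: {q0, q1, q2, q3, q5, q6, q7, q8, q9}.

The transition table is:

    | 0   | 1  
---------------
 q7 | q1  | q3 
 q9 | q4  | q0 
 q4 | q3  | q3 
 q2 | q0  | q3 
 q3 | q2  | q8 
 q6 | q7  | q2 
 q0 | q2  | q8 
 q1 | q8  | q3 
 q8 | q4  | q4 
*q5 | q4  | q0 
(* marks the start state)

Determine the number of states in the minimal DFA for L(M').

States {q1,q6,q7,q9} cannot be reached from the start state, so discard them.
P0 = {q0,q2,q3,q5,q8} | {q4}.
Refine {q0,q2,q3,q5,q8} on symbol 0: members go to different blocks, giving {q0,q2,q3} and {q5,q8}.
Split {q0,q2,q3} by δ(·,1) → {q0,q3} and {q2}.
Split {q5,q8} by δ(·,1) → {q5} and {q8}.
No further refinement is possible. Final partition (5 blocks): {q0,q3} | {q4} | {q5} | {q2} | {q8}.

5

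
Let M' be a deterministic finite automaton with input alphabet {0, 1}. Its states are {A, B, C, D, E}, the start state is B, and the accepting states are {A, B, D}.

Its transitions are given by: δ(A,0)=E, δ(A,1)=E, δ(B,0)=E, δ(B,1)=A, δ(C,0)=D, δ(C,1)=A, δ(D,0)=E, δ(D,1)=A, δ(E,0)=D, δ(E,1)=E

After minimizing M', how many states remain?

States {C} cannot be reached from the start state, so discard them.
Start with accepting vs non-accepting: {A,B,D} | {E}.
On input 1, block {A,B,D} splits into {B,D} and {A}.
The partition is now stable with 3 blocks: {B,D} | {E} | {A}.

3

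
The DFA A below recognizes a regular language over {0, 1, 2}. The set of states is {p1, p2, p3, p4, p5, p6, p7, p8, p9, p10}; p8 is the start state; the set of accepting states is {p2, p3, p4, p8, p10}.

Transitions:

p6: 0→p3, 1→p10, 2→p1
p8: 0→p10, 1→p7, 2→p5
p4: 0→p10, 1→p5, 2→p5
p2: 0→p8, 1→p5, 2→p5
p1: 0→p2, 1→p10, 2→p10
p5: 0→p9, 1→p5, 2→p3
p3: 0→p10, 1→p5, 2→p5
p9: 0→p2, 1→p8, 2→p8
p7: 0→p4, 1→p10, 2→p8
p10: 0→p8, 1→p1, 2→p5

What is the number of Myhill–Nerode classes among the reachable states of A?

4

States {p6} cannot be reached from the start state, so discard them.
P0 = {p2,p3,p4,p8,p10} | {p1,p5,p7,p9}.
Refine {p1,p5,p7,p9} on symbol 0: members go to different blocks, giving {p1,p7,p9} and {p5}.
Refine {p2,p3,p4,p8,p10} on symbol 1: members go to different blocks, giving {p2,p3,p4} and {p8,p10}.
The partition is now stable with 4 blocks: {p2,p3,p4} | {p1,p7,p9} | {p5} | {p8,p10}.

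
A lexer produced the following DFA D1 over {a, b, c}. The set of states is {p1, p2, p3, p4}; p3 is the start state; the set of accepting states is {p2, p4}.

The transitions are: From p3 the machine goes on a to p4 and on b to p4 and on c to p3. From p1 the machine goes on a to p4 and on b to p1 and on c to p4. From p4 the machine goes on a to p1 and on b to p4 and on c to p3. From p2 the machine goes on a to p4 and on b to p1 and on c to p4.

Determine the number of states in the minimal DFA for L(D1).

3

Reachable states from the start: {p1,p3,p4}. Unreachable: {p2} — drop them.
Initial partition by acceptance: {p4} | {p1,p3}.
Refine {p1,p3} on symbol b: members go to different blocks, giving {p1} and {p3}.
No further refinement is possible. Final partition (3 blocks): {p4} | {p1} | {p3}.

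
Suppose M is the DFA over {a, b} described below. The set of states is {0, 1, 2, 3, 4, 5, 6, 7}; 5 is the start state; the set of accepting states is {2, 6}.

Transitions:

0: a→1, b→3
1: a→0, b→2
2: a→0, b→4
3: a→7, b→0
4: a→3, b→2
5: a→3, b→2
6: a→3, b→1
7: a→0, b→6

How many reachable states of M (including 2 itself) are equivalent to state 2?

2

Every state is reachable, so we keep all 8.
Start with accepting vs non-accepting: {2,6} | {0,1,3,4,5,7}.
Split {0,1,3,4,5,7} by δ(·,b) → {1,4,5,7} and {0,3}.
Stable partition: {2,6} | {1,4,5,7} | {0,3} — 3 equivalence classes.
State 2 belongs to the block {2,6}, which has 2 states.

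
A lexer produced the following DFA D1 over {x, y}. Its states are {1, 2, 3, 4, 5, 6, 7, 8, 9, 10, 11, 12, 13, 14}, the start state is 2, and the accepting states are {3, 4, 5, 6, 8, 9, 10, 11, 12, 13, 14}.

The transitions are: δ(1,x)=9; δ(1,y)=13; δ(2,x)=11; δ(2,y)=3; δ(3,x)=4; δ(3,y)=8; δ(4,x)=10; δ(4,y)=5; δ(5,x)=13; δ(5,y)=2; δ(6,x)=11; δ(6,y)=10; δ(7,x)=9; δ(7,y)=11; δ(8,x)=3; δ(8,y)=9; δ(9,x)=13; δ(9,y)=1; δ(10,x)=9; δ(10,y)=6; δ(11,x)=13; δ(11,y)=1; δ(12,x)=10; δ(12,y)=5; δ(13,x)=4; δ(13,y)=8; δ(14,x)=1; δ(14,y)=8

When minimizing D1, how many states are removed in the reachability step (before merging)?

Starting at 2 and following transitions, the reachable set is {1, 2, 3, 4, 5, 6, 8, 9, 10, 11, 13}. That leaves 7, 12, 14 unreachable — 3 in total.

3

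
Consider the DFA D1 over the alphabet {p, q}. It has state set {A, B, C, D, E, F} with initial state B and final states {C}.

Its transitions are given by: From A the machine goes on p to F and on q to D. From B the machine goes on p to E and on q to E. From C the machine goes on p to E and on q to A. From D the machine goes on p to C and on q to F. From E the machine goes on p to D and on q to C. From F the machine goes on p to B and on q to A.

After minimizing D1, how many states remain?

All states are reachable from the start state.
Start with accepting vs non-accepting: {C} | {A,B,D,E,F}.
Split {A,B,D,E,F} by δ(·,p) → {A,B,E,F} and {D}.
On input p, block {A,B,E,F} splits into {A,B,F} and {E}.
Refine {A,B,F} on symbol p: members go to different blocks, giving {A,F} and {B}.
Refine {A,F} on symbol p: members go to different blocks, giving {A} and {F}.
No further refinement is possible. Final partition (6 blocks): {C} | {A} | {D} | {E} | {B} | {F}.

6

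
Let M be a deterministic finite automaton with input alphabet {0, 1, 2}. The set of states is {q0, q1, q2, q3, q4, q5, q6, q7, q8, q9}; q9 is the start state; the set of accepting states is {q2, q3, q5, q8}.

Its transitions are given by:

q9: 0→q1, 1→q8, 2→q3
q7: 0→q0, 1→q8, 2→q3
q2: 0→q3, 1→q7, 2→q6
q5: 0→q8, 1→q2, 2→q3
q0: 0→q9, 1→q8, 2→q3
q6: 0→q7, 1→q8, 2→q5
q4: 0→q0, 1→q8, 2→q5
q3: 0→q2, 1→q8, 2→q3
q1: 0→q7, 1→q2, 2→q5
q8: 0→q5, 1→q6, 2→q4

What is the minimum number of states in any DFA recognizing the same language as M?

P0 = {q2,q3,q5,q8} | {q0,q1,q4,q6,q7,q9}.
On input 1, block {q2,q3,q5,q8} splits into {q2,q8} and {q3,q5}.
Stable partition: {q2,q8} | {q0,q1,q4,q6,q7,q9} | {q3,q5} — 3 equivalence classes.

3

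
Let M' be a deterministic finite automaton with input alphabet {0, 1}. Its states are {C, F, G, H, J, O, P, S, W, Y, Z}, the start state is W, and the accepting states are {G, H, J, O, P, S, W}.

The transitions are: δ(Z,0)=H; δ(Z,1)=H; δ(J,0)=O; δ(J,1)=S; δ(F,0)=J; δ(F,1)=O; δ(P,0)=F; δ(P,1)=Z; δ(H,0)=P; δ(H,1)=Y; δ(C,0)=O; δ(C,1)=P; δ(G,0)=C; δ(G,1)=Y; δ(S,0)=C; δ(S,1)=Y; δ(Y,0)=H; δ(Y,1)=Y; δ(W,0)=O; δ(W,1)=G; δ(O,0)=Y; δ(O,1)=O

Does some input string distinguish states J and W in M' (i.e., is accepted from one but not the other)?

No

All states are reachable from the start state.
Initial partition by acceptance: {G,H,J,O,P,S,W} | {C,F,Y,Z}.
Refine {G,H,J,O,P,S,W} on symbol 0: members go to different blocks, giving {G,O,P,S} and {H,J,W}.
Split {G,O,P,S} by δ(·,1) → {G,P,S} and {O}.
Split {C,F,Y,Z} by δ(·,0) → {F,Y,Z} and {C}.
On input 0, block {G,P,S} splits into {G,S} and {P}.
Refine {F,Y,Z} on symbol 1: members go to different blocks, giving {F} and {Y} and {Z}.
Split {H,J,W} by δ(·,0) → {J,W} and {H}.
The partition is now stable with 9 blocks: {G,S} | {F} | {J,W} | {O} | {C} | {P} | {Y} | {Z} | {H}.
J and W lie in the same block of the stable partition, so they are equivalent — no string distinguishes them.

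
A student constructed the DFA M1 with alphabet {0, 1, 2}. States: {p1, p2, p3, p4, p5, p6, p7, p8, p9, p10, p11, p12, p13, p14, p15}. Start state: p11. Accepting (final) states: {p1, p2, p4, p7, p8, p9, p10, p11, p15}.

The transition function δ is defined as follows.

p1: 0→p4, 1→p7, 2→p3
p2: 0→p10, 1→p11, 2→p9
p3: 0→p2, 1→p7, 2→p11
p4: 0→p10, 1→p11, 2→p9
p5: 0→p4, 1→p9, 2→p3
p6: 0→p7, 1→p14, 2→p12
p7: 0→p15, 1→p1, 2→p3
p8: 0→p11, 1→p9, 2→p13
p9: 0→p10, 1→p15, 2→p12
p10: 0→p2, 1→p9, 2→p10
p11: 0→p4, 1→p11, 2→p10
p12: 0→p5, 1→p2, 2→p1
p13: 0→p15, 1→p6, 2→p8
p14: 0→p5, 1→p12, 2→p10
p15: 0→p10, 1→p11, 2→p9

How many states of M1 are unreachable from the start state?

4

No path from p11 leads to p6, p8, p13, p14; the other 11 states are all reachable.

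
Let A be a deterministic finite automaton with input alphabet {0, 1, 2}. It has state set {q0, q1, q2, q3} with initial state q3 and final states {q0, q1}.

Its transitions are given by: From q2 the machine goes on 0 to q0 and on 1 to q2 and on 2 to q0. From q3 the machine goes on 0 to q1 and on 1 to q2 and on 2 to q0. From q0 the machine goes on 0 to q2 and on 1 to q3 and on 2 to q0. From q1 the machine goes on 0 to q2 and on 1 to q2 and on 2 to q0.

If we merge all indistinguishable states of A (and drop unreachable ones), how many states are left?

2

Every state is reachable, so we keep all 4.
P0 = {q0,q1} | {q2,q3}.
The partition is now stable with 2 blocks: {q0,q1} | {q2,q3}.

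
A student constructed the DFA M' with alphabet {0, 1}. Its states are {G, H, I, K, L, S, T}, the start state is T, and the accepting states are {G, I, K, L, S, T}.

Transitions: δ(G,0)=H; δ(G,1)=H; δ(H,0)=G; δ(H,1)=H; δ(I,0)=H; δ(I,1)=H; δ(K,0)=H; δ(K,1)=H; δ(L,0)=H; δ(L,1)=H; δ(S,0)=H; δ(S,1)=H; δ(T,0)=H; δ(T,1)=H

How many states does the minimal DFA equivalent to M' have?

Reachable states from the start: {G,H,T}. Unreachable: {I,K,L,S} — drop them.
P0 = {G,T} | {H}.
No further refinement is possible. Final partition (2 blocks): {G,T} | {H}.

2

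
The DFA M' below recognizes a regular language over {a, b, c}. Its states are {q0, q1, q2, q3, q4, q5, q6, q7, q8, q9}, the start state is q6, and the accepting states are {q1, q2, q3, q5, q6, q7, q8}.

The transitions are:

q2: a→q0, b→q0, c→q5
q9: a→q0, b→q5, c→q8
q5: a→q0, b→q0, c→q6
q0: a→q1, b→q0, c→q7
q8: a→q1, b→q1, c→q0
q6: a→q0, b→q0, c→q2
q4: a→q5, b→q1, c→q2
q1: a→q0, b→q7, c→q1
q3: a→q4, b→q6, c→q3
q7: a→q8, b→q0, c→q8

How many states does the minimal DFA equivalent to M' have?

Reachable states from the start: {q0,q1,q2,q5,q6,q7,q8}. Unreachable: {q3,q4,q9} — drop them.
P0 = {q1,q2,q5,q6,q7,q8} | {q0}.
Refine {q1,q2,q5,q6,q7,q8} on symbol a: members go to different blocks, giving {q1,q2,q5,q6} and {q7,q8}.
Split {q1,q2,q5,q6} by δ(·,b) → {q2,q5,q6} and {q1}.
Split {q7,q8} by δ(·,a) → {q7} and {q8}.
Stable partition: {q2,q5,q6} | {q0} | {q7} | {q1} | {q8} — 5 equivalence classes.

5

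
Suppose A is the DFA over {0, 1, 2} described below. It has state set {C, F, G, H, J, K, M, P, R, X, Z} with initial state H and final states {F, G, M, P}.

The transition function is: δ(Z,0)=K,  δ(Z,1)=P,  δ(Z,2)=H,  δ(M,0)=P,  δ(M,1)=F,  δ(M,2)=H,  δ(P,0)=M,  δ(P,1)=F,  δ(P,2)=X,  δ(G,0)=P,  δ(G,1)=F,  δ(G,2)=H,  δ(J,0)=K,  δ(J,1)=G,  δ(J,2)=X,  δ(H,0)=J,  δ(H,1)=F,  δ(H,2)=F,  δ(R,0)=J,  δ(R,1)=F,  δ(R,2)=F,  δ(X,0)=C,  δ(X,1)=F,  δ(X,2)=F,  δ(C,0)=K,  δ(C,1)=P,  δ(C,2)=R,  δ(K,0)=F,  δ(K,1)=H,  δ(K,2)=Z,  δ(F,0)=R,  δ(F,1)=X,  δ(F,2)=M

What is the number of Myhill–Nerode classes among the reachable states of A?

5

Every state is reachable, so we keep all 11.
Start with accepting vs non-accepting: {F,G,M,P} | {C,H,J,K,R,X,Z}.
On input 0, block {F,G,M,P} splits into {G,M,P} and {F}.
Split {C,H,J,K,R,X,Z} by δ(·,0) → {C,H,J,R,X,Z} and {K}.
On input 0, block {C,H,J,R,X,Z} splits into {C,J,Z} and {H,R,X}.
No further refinement is possible. Final partition (5 blocks): {G,M,P} | {C,J,Z} | {F} | {K} | {H,R,X}.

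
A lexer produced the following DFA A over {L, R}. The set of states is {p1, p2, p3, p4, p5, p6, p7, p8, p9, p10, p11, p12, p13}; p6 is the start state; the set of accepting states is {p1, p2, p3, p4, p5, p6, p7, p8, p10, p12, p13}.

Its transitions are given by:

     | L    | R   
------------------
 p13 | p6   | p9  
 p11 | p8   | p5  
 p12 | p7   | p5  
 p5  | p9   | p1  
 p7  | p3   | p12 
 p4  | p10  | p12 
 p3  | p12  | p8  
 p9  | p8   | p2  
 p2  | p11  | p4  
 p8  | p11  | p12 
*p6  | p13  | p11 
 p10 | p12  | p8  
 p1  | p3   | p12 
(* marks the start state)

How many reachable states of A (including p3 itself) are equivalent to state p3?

2

Every state is reachable, so we keep all 13.
Start with accepting vs non-accepting: {p1,p2,p3,p4,p5,p6,p7,p8,p10,p12,p13} | {p9,p11}.
Split {p1,p2,p3,p4,p5,p6,p7,p8,p10,p12,p13} by δ(·,L) → {p1,p3,p4,p6,p7,p10,p12,p13} and {p2,p5,p8}.
On input R, block {p1,p3,p4,p6,p7,p10,p12,p13} splits into {p1,p4,p7} and {p3,p10,p12} and {p6,p13}.
Split {p2,p5,p8} by δ(·,R) → {p2,p5} and {p8}.
On input L, block {p3,p10,p12} splits into {p3,p10} and {p12}.
The partition is now stable with 7 blocks: {p1,p4,p7} | {p9,p11} | {p2,p5} | {p3,p10} | {p6,p13} | {p8} | {p12}.
State p3 belongs to the block {p3,p10}, which has 2 states.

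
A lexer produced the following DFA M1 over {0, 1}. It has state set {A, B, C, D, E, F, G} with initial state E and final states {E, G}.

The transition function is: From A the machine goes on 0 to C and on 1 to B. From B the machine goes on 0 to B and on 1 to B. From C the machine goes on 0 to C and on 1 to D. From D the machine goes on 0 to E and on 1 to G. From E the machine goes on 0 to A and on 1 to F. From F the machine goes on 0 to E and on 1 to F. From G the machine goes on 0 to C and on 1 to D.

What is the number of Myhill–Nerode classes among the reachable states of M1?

7

P0 = {E,G} | {A,B,C,D,F}.
On input 0, block {A,B,C,D,F} splits into {A,B,C} and {D,F}.
On input 1, block {A,B,C} splits into {A,B} and {C}.
Refine {E,G} on symbol 0: members go to different blocks, giving {E} and {G}.
Split {A,B} by δ(·,0) → {A} and {B}.
Split {D,F} by δ(·,1) → {D} and {F}.
No further refinement is possible. Final partition (7 blocks): {E} | {A} | {D} | {C} | {G} | {B} | {F}.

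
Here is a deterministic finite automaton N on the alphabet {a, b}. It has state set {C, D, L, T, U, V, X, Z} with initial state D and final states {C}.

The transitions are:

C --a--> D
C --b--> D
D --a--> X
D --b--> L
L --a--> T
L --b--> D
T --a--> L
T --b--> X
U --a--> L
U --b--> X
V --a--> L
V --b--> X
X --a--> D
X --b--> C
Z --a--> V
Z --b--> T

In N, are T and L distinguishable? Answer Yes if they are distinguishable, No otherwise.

Yes

Reachable states from the start: {C,D,L,T,X}. Unreachable: {U,V,Z} — drop them.
P0 = {C} | {D,L,T,X}.
Split {D,L,T,X} by δ(·,b) → {D,L,T} and {X}.
Split {D,L,T} by δ(·,a) → {L,T} and {D}.
Refine {L,T} on symbol b: members go to different blocks, giving {T} and {L}.
Stable partition: {C} | {T} | {X} | {D} | {L} — 5 equivalence classes.
T and L end up in different blocks, so they are distinguishable. For instance, the string 'bb' is accepted from only T.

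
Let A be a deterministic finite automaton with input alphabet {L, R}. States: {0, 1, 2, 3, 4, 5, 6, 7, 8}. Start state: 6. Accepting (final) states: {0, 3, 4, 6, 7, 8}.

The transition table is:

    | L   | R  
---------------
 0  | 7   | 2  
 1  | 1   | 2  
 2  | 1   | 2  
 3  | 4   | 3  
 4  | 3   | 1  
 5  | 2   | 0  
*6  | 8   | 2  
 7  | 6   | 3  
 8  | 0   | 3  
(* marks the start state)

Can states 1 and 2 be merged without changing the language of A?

Yes

Reachable states from the start: {0,1,2,3,4,6,7,8}. Unreachable: {5} — drop them.
Initial partition by acceptance: {0,3,4,6,7,8} | {1,2}.
Split {0,3,4,6,7,8} by δ(·,R) → {0,4,6} and {3,7,8}.
Stable partition: {0,4,6} | {1,2} | {3,7,8} — 3 equivalence classes.
1 and 2 lie in the same block of the stable partition, so they are equivalent — no string distinguishes them.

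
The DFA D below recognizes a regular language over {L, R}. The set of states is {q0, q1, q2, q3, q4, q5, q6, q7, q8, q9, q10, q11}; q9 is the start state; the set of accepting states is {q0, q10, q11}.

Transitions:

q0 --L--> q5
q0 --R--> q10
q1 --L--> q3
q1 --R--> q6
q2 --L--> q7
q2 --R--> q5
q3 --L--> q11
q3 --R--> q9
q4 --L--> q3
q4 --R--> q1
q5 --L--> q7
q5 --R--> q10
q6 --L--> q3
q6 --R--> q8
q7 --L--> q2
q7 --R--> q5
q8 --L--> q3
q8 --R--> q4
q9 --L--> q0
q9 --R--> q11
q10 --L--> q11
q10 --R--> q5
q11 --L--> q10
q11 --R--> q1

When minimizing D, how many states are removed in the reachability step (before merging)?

Every one of the 12 states is reachable from q9.

0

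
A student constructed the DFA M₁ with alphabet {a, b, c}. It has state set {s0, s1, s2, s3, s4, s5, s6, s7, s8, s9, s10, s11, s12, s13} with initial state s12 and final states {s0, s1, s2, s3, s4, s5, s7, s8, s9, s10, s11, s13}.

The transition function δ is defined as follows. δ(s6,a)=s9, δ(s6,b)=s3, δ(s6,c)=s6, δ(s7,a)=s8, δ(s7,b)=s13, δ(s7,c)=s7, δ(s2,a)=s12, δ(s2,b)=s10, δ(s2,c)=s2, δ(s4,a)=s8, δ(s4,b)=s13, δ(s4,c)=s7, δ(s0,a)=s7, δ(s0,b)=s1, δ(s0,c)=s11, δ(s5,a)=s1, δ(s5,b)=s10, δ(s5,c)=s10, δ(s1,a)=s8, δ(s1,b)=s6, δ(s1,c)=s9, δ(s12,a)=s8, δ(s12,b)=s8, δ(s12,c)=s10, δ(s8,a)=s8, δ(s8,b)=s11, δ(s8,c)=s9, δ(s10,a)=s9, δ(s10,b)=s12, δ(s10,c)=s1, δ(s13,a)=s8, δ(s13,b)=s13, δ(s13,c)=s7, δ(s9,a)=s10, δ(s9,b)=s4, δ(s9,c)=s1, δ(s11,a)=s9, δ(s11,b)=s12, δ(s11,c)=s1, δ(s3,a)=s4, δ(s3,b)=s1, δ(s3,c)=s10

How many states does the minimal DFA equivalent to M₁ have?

Reachable states from the start: {s1,s3,s4,s6,s7,s8,s9,s10,s11,s12,s13}. Unreachable: {s0,s2,s5} — drop them.
Start with accepting vs non-accepting: {s1,s3,s4,s7,s8,s9,s10,s11,s13} | {s6,s12}.
Split {s1,s3,s4,s7,s8,s9,s10,s11,s13} by δ(·,b) → {s3,s4,s7,s8,s9,s13} and {s1,s10,s11}.
On input a, block {s3,s4,s7,s8,s9,s13} splits into {s3,s4,s7,s8,s13} and {s9}.
Split {s3,s4,s7,s8,s13} by δ(·,b) → {s4,s7,s13} and {s3,s8}.
Refine {s6,s12} on symbol a: members go to different blocks, giving {s6} and {s12}.
On input a, block {s1,s10,s11} splits into {s10,s11} and {s1}.
Refine {s3,s8} on symbol a: members go to different blocks, giving {s3} and {s8}.
The partition is now stable with 8 blocks: {s4,s7,s13} | {s6} | {s10,s11} | {s9} | {s3} | {s12} | {s1} | {s8}.

8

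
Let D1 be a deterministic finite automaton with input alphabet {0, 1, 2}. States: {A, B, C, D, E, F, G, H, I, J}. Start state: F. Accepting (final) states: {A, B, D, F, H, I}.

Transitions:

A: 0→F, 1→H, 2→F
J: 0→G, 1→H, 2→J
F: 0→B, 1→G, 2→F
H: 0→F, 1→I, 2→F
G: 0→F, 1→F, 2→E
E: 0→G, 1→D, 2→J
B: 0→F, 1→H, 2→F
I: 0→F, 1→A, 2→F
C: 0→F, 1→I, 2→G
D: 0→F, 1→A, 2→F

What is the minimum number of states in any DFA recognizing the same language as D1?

Reachable states from the start: {A,B,D,E,F,G,H,I,J}. Unreachable: {C} — drop them.
P0 = {A,B,D,F,H,I} | {E,G,J}.
On input 1, block {A,B,D,F,H,I} splits into {A,B,D,H,I} and {F}.
Split {E,G,J} by δ(·,0) → {E,J} and {G}.
Stable partition: {A,B,D,H,I} | {E,J} | {F} | {G} — 4 equivalence classes.

4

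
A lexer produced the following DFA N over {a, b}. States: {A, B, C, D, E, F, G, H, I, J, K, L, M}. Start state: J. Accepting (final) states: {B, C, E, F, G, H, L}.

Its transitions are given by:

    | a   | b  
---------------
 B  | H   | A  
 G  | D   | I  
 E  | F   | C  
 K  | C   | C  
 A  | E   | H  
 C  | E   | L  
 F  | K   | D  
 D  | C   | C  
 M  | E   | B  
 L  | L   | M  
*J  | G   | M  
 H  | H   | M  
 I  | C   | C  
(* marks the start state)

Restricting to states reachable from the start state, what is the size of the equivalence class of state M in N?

2

Initial partition by acceptance: {B,C,E,F,G,H,L} | {A,D,I,J,K,M}.
Split {B,C,E,F,G,H,L} by δ(·,a) → {B,C,E,H,L} and {F,G}.
Refine {B,C,E,H,L} on symbol a: members go to different blocks, giving {B,C,H,L} and {E}.
Refine {B,C,H,L} on symbol a: members go to different blocks, giving {B,H,L} and {C}.
Split {A,D,I,J,K,M} by δ(·,a) → {D,I,K} and {A,M} and {J}.
The partition is now stable with 7 blocks: {B,H,L} | {D,I,K} | {F,G} | {E} | {C} | {A,M} | {J}.
State M belongs to the block {A,M}, which has 2 states.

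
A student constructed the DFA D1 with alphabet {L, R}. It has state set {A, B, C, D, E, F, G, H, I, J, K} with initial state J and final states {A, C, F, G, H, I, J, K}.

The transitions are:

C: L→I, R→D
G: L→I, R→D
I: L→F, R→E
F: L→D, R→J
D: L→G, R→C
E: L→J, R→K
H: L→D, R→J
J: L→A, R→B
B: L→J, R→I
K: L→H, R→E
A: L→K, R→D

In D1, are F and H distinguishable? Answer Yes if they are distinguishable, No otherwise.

No

Every state is reachable, so we keep all 11.
P0 = {A,C,F,G,H,I,J,K} | {B,D,E}.
On input L, block {A,C,F,G,H,I,J,K} splits into {A,C,G,I,J,K} and {F,H}.
Refine {A,C,G,I,J,K} on symbol L: members go to different blocks, giving {A,C,G,J} and {I,K}.
On input L, block {A,C,G,J} splits into {A,C,G} and {J}.
Split {B,D,E} by δ(·,L) → {B,E} and {D}.
The partition is now stable with 6 blocks: {A,C,G} | {B,E} | {F,H} | {I,K} | {J} | {D}.
F and H lie in the same block of the stable partition, so they are equivalent — no string distinguishes them.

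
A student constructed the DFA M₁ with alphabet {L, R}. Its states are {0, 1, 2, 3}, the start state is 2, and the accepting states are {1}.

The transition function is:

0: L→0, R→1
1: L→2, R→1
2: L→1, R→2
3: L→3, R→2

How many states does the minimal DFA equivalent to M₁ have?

2

First remove the unreachable states {0,3}; 2 states remain.
Start with accepting vs non-accepting: {1} | {2}.
The partition is now stable with 2 blocks: {1} | {2}.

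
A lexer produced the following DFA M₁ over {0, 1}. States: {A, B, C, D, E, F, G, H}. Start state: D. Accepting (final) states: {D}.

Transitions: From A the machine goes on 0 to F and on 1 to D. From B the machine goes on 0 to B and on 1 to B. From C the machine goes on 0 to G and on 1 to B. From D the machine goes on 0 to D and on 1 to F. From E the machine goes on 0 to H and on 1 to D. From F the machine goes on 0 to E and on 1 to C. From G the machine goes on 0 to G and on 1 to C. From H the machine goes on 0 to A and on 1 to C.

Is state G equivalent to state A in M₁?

All states are reachable from the start state.
Start with accepting vs non-accepting: {D} | {A,B,C,E,F,G,H}.
Split {A,B,C,E,F,G,H} by δ(·,1) → {B,C,F,G,H} and {A,E}.
On input 0, block {B,C,F,G,H} splits into {B,C,G} and {F,H}.
Stable partition: {D} | {B,C,G} | {A,E} | {F,H} — 4 equivalence classes.
G and A end up in different blocks, so they are distinguishable. For instance, the string '1' is accepted from only A.

No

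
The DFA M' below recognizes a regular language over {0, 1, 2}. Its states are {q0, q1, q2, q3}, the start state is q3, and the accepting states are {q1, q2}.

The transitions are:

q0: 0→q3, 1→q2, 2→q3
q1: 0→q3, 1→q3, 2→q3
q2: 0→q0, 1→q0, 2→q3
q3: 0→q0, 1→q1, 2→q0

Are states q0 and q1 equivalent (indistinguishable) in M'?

Start with accepting vs non-accepting: {q1,q2} | {q0,q3}.
No further refinement is possible. Final partition (2 blocks): {q1,q2} | {q0,q3}.
q0 and q1 end up in different blocks, so they are distinguishable. For instance, the string 'ε' is accepted from only q1.

No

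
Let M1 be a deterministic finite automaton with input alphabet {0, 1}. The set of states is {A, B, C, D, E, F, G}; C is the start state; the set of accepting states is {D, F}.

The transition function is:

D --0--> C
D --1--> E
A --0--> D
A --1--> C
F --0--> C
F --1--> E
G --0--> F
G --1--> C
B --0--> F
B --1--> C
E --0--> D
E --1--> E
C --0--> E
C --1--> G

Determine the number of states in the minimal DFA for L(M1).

First remove the unreachable states {A,B}; 5 states remain.
Start with accepting vs non-accepting: {D,F} | {C,E,G}.
Split {C,E,G} by δ(·,0) → {E,G} and {C}.
Refine {E,G} on symbol 1: members go to different blocks, giving {E} and {G}.
The partition is now stable with 4 blocks: {D,F} | {E} | {C} | {G}.

4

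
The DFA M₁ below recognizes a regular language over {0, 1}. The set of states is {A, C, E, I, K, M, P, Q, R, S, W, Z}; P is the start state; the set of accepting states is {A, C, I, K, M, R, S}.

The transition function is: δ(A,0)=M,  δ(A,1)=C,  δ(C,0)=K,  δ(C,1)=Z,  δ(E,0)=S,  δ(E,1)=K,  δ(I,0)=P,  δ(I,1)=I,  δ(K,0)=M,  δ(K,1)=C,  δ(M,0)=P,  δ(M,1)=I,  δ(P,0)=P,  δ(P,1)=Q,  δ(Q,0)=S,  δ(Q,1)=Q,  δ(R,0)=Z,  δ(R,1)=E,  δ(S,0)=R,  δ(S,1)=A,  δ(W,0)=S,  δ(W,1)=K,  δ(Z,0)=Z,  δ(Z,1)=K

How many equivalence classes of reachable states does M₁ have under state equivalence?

9

First remove the unreachable states {W}; 11 states remain.
P0 = {A,C,I,K,M,R,S} | {E,P,Q,Z}.
On input 0, block {A,C,I,K,M,R,S} splits into {A,C,K,S} and {I,M,R}.
Refine {A,C,K,S} on symbol 0: members go to different blocks, giving {A,K,S} and {C}.
Refine {A,K,S} on symbol 1: members go to different blocks, giving {A,K} and {S}.
On input 0, block {E,P,Q,Z} splits into {P,Z} and {E,Q}.
Split {P,Z} by δ(·,1) → {Z} and {P}.
Split {I,M,R} by δ(·,0) → {I,M} and {R}.
Refine {E,Q} on symbol 1: members go to different blocks, giving {Q} and {E}.
The partition is now stable with 9 blocks: {A,K} | {Z} | {I,M} | {C} | {S} | {Q} | {P} | {R} | {E}.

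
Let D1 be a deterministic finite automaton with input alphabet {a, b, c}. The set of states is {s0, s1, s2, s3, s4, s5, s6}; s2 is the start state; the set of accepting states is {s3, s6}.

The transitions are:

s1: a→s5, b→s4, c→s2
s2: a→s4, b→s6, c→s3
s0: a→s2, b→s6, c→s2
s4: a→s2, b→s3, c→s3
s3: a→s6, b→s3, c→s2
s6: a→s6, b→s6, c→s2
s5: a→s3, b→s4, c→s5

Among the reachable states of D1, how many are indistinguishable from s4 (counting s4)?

States {s0,s1,s5} cannot be reached from the start state, so discard them.
P0 = {s3,s6} | {s2,s4}.
Stable partition: {s3,s6} | {s2,s4} — 2 equivalence classes.
State s4 belongs to the block {s2,s4}, which has 2 states.

2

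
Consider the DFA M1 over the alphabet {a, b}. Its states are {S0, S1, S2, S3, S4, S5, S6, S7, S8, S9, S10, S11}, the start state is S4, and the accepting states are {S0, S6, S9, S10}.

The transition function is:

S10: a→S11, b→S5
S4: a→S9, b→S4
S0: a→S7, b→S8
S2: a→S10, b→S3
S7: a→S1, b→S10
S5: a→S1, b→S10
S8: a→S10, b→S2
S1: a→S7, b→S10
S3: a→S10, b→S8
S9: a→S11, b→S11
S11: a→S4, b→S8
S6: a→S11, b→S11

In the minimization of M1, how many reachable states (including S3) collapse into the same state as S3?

3

States {S0,S6} cannot be reached from the start state, so discard them.
P0 = {S9,S10} | {S1,S2,S3,S4,S5,S7,S8,S11}.
Split {S1,S2,S3,S4,S5,S7,S8,S11} by δ(·,a) → {S1,S5,S7,S11} and {S2,S3,S4,S8}.
Refine {S1,S5,S7,S11} on symbol a: members go to different blocks, giving {S1,S5,S7} and {S11}.
Split {S9,S10} by δ(·,b) → {S9} and {S10}.
Refine {S2,S3,S4,S8} on symbol a: members go to different blocks, giving {S2,S3,S8} and {S4}.
The partition is now stable with 6 blocks: {S9} | {S1,S5,S7} | {S2,S3,S8} | {S11} | {S10} | {S4}.
The equivalence class containing S3 is {S2,S3,S8}, of size 3.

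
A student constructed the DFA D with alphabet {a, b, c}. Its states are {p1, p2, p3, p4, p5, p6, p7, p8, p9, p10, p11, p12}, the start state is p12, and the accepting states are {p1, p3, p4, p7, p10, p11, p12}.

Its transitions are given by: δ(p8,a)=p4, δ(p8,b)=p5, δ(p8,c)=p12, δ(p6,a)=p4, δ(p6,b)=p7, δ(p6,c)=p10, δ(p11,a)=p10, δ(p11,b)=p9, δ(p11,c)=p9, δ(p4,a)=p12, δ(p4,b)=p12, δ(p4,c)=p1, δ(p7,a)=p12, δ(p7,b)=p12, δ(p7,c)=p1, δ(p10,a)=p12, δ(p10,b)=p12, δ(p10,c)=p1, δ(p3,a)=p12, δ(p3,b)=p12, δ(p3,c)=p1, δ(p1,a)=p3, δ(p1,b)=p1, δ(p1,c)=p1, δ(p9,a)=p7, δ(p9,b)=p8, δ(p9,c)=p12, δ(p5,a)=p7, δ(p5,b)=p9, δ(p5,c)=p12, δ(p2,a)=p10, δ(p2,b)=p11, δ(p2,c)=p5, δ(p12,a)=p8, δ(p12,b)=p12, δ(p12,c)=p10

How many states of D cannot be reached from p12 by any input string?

Starting at p12 and following transitions, the reachable set is {p1, p3, p4, p5, p7, p8, p9, p10, p12}. That leaves p2, p6, p11 unreachable — 3 in total.

3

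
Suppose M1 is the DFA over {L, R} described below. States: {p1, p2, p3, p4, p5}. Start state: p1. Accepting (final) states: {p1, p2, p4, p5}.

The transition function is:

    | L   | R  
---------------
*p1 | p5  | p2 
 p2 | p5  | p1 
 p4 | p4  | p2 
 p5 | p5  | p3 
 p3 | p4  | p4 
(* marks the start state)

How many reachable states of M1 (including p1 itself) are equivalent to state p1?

2

Start with accepting vs non-accepting: {p1,p2,p4,p5} | {p3}.
On input R, block {p1,p2,p4,p5} splits into {p1,p2,p4} and {p5}.
On input L, block {p1,p2,p4} splits into {p1,p2} and {p4}.
Stable partition: {p1,p2} | {p3} | {p5} | {p4} — 4 equivalence classes.
State p1 belongs to the block {p1,p2}, which has 2 states.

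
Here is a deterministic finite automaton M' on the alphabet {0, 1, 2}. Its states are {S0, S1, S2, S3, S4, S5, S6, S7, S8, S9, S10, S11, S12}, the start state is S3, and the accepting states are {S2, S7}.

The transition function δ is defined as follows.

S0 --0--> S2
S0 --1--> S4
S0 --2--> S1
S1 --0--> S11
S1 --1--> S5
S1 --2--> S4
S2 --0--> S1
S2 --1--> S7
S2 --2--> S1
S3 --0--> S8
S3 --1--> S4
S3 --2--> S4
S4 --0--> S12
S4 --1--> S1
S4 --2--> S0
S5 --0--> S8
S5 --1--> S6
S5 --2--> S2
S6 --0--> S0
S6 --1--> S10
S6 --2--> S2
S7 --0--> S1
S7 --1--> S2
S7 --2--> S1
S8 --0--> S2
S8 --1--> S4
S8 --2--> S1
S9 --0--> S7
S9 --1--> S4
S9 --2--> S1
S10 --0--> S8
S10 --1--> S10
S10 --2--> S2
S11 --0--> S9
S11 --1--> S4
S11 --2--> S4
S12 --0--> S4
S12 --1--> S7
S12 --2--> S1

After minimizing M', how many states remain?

Every state is reachable, so we keep all 13.
Start with accepting vs non-accepting: {S2,S7} | {S0,S1,S3,S4,S5,S6,S8,S9,S10,S11,S12}.
Split {S0,S1,S3,S4,S5,S6,S8,S9,S10,S11,S12} by δ(·,0) → {S1,S3,S4,S5,S6,S10,S11,S12} and {S0,S8,S9}.
Split {S1,S3,S4,S5,S6,S10,S11,S12} by δ(·,0) → {S3,S5,S6,S10,S11} and {S1,S4,S12}.
Refine {S3,S5,S6,S10,S11} on symbol 1: members go to different blocks, giving {S5,S6,S10} and {S3,S11}.
Split {S1,S4,S12} by δ(·,0) → {S4,S12} and {S1}.
On input 1, block {S4,S12} splits into {S4} and {S12}.
The partition is now stable with 7 blocks: {S2,S7} | {S5,S6,S10} | {S0,S8,S9} | {S4} | {S3,S11} | {S1} | {S12}.

7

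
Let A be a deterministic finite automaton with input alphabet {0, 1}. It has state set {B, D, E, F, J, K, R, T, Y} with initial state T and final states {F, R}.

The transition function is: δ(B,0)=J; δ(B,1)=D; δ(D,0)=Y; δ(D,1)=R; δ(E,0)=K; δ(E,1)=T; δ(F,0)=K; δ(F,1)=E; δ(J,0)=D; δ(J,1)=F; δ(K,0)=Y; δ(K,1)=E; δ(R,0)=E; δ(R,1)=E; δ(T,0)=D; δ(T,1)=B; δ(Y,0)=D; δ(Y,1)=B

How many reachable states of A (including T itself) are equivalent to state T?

Every state is reachable, so we keep all 9.
Start with accepting vs non-accepting: {F,R} | {B,D,E,J,K,T,Y}.
Split {B,D,E,J,K,T,Y} by δ(·,1) → {B,E,K,T,Y} and {D,J}.
On input 0, block {B,E,K,T,Y} splits into {B,T,Y} and {E,K}.
Split {B,T,Y} by δ(·,1) → {T,Y} and {B}.
Split {D,J} by δ(·,0) → {D} and {J}.
On input 0, block {E,K} splits into {E} and {K}.
On input 0, block {F,R} splits into {R} and {F}.
Stable partition: {R} | {T,Y} | {D} | {E} | {B} | {J} | {K} | {F} — 8 equivalence classes.
State T belongs to the block {T,Y}, which has 2 states.

2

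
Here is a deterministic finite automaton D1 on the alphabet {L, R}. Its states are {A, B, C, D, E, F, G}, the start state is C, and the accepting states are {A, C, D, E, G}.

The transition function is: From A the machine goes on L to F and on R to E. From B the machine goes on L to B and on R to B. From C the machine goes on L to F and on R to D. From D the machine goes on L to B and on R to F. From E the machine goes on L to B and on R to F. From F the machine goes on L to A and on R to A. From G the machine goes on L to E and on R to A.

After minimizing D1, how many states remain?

States {G} cannot be reached from the start state, so discard them.
Start with accepting vs non-accepting: {A,C,D,E} | {B,F}.
On input R, block {A,C,D,E} splits into {A,C} and {D,E}.
Refine {B,F} on symbol L: members go to different blocks, giving {B} and {F}.
The partition is now stable with 4 blocks: {A,C} | {B} | {D,E} | {F}.

4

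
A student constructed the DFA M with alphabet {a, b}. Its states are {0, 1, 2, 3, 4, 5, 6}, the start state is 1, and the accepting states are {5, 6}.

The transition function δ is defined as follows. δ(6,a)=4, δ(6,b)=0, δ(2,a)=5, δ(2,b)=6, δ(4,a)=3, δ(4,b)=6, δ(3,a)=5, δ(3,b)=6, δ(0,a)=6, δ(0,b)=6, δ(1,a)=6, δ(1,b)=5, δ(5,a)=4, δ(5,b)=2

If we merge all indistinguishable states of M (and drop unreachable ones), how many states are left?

Every state is reachable, so we keep all 7.
Initial partition by acceptance: {5,6} | {0,1,2,3,4}.
Split {0,1,2,3,4} by δ(·,a) → {0,1,2,3} and {4}.
Stable partition: {5,6} | {0,1,2,3} | {4} — 3 equivalence classes.

3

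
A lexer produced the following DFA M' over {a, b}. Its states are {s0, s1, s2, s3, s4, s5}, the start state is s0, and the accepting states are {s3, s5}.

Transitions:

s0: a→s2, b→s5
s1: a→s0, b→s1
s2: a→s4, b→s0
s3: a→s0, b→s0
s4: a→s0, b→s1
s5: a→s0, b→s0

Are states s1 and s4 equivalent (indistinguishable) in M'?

Yes

First remove the unreachable states {s3}; 5 states remain.
Start with accepting vs non-accepting: {s5} | {s0,s1,s2,s4}.
Refine {s0,s1,s2,s4} on symbol b: members go to different blocks, giving {s1,s2,s4} and {s0}.
Refine {s1,s2,s4} on symbol a: members go to different blocks, giving {s1,s4} and {s2}.
No further refinement is possible. Final partition (4 blocks): {s5} | {s1,s4} | {s0} | {s2}.
s1 and s4 lie in the same block of the stable partition, so they are equivalent — no string distinguishes them.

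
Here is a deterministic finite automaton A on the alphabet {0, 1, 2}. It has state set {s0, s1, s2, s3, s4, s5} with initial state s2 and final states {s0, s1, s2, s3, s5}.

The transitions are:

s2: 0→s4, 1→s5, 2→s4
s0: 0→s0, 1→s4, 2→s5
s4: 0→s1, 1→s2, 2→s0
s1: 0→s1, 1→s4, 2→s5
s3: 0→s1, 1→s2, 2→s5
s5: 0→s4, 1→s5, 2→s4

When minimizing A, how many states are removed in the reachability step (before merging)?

1

Starting at s2 and following transitions, the reachable set is {s0, s1, s2, s4, s5}. That leaves s3 unreachable — 1 in total.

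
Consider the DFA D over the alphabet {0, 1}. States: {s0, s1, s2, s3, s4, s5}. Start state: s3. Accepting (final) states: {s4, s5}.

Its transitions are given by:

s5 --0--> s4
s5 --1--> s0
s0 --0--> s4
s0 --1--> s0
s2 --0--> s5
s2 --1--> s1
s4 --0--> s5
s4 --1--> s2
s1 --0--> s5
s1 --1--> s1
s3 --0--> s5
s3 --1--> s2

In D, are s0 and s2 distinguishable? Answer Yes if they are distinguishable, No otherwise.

No

All states are reachable from the start state.
P0 = {s4,s5} | {s0,s1,s2,s3}.
No further refinement is possible. Final partition (2 blocks): {s4,s5} | {s0,s1,s2,s3}.
s0 and s2 lie in the same block of the stable partition, so they are equivalent — no string distinguishes them.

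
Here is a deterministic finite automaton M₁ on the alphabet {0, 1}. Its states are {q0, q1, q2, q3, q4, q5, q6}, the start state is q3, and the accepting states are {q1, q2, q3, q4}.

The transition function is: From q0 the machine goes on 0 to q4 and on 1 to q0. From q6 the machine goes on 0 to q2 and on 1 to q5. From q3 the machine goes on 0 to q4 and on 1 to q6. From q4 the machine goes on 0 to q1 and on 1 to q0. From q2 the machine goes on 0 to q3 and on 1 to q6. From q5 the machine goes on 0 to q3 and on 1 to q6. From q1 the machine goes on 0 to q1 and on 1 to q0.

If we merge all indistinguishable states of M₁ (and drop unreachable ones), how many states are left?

2

Initial partition by acceptance: {q1,q2,q3,q4} | {q0,q5,q6}.
Stable partition: {q1,q2,q3,q4} | {q0,q5,q6} — 2 equivalence classes.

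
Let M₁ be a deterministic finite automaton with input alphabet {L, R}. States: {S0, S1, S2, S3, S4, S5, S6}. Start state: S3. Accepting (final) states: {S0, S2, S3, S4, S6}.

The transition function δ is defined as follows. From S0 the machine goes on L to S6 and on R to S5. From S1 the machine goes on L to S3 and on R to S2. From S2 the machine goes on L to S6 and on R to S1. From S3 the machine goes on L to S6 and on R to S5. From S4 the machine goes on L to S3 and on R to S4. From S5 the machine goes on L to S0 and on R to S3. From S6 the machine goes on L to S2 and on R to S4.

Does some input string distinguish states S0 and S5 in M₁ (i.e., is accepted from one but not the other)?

Yes

All states are reachable from the start state.
Start with accepting vs non-accepting: {S0,S2,S3,S4,S6} | {S1,S5}.
On input R, block {S0,S2,S3,S4,S6} splits into {S0,S2,S3} and {S4,S6}.
Stable partition: {S0,S2,S3} | {S1,S5} | {S4,S6} — 3 equivalence classes.
S0 and S5 end up in different blocks, so they are distinguishable. For instance, the string 'ε' is accepted from only S0.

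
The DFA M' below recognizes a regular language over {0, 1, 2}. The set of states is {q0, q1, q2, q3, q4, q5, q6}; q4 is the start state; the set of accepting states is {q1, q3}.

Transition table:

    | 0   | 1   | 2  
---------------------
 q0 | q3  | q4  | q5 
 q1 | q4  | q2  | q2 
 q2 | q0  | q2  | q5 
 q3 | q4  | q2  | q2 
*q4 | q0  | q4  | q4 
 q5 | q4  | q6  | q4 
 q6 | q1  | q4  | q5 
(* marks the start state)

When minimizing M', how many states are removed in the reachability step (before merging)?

A breadth-first search from the start state visits every state.

0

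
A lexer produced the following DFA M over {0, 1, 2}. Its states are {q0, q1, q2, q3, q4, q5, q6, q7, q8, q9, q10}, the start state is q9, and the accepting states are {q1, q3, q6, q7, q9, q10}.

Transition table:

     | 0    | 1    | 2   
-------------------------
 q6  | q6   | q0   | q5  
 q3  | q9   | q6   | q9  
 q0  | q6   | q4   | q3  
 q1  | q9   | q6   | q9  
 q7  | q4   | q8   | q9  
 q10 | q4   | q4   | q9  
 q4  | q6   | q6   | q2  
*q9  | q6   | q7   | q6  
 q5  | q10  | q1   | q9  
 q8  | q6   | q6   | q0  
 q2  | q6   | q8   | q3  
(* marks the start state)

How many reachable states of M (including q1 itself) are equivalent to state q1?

2

All states are reachable from the start state.
Start with accepting vs non-accepting: {q1,q3,q6,q7,q9,q10} | {q0,q2,q4,q5,q8}.
On input 0, block {q1,q3,q6,q7,q9,q10} splits into {q1,q3,q6,q9} and {q7,q10}.
On input 1, block {q1,q3,q6,q9} splits into {q1,q3} and {q6} and {q9}.
Split {q0,q2,q4,q5,q8} by δ(·,0) → {q0,q2,q4,q8} and {q5}.
On input 1, block {q0,q2,q4,q8} splits into {q0,q2} and {q4,q8}.
The partition is now stable with 7 blocks: {q1,q3} | {q0,q2} | {q7,q10} | {q6} | {q9} | {q5} | {q4,q8}.
State q1 belongs to the block {q1,q3}, which has 2 states.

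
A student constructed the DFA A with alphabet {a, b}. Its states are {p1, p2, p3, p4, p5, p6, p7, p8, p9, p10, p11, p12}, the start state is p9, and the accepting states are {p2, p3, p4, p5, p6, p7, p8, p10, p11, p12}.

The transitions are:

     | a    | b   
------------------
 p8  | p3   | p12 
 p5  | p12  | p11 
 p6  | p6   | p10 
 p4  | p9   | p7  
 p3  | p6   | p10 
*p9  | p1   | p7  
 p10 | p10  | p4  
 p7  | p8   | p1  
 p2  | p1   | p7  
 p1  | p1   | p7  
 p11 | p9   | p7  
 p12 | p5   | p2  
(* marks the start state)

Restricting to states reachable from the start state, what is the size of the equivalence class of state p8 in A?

All states are reachable from the start state.
Start with accepting vs non-accepting: {p2,p3,p4,p5,p6,p7,p8,p10,p11,p12} | {p1,p9}.
Refine {p2,p3,p4,p5,p6,p7,p8,p10,p11,p12} on symbol a: members go to different blocks, giving {p3,p5,p6,p7,p8,p10,p12} and {p2,p4,p11}.
Split {p3,p5,p6,p7,p8,p10,p12} by δ(·,b) → {p3,p6,p8} and {p5,p10,p12} and {p7}.
The partition is now stable with 5 blocks: {p3,p6,p8} | {p1,p9} | {p2,p4,p11} | {p5,p10,p12} | {p7}.
The equivalence class containing p8 is {p3,p6,p8}, of size 3.

3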